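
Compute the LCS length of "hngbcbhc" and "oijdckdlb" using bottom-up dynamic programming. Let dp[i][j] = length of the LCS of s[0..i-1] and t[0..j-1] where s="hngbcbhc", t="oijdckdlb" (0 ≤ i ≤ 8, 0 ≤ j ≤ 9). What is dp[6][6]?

1

   ''  o  i  j  d  c  k  d  l  b
''  0  0  0  0  0  0  0  0  0  0
 h  0  0  0  0  0  0  0  0  0  0
 n  0  0  0  0  0  0  0  0  0  0
 g  0  0  0  0  0  0  0  0  0  0
 b  0  0  0  0  0  0  0  0  0  1
 c  0  0  0  0  0  1  1  1  1  1
 b  0  0  0  0  0  1  1  1  1  2
 h  0  0  0  0  0  1  1  1  1  2
 c  0  0  0  0  0  1  1  1  1  2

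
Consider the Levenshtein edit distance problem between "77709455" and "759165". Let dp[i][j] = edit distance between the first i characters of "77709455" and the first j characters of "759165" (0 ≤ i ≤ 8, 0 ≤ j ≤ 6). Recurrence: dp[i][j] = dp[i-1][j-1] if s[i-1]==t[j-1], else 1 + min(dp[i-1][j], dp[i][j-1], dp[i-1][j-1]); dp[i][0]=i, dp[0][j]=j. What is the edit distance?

   ''  7  5  9  1  6  5
''  0  1  2  3  4  5  6
 7  1  0  1  2  3  4  5
 7  2  1  1  2  3  4  5
 7  3  2  2  2  3  4  5
 0  4  3  3  3  3  4  5
 9  5  4  4  3  4  4  5
 4  6  5  5  4  4  5  5
 5  7  6  5  5  5  5  5
 5  8  7  6  6  6  6  5

5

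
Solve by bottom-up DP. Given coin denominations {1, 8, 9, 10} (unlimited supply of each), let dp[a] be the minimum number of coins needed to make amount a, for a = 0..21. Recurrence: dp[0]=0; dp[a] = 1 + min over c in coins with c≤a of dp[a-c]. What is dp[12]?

 a  0  1  2  3  4  5  6  7  8  9 10 11 12 13 14 15 16 17 18 19 20 21
dp  0  1  2  3  4  5  6  7  1  1  1  2  3  4  5  6  2  2  2  2  2  3

3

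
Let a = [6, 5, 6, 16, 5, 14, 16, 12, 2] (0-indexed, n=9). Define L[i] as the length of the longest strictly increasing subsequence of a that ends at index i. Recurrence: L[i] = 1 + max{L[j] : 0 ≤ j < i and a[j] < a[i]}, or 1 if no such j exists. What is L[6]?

4

   i    0    1    2    3    4    5    6    7    8
a[i]    6    5    6   16    5   14   16   12    2
L[i]    1    1    2    3    1    3    4    3    1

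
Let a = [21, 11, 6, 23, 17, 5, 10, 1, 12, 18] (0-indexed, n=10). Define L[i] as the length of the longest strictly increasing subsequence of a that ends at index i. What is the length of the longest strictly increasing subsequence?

   i    0    1    2    3    4    5    6    7    8    9
a[i]   21   11    6   23   17    5   10    1   12   18
L[i]    1    1    1    2    2    1    2    1    3    4

4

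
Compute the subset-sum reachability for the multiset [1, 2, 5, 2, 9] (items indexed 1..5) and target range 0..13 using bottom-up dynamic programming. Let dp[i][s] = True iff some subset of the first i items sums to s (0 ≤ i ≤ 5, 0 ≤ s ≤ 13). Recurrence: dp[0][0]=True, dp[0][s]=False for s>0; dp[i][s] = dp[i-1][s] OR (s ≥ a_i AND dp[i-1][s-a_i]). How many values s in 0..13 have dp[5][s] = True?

14

i\s   0   1   2   3   4   5   6   7   8   9  10  11  12  13
  0   T   F   F   F   F   F   F   F   F   F   F   F   F   F
  1   T   T   F   F   F   F   F   F   F   F   F   F   F   F
  2   T   T   T   T   F   F   F   F   F   F   F   F   F   F
  3   T   T   T   T   F   T   T   T   T   F   F   F   F   F
  4   T   T   T   T   T   T   T   T   T   T   T   F   F   F
  5   T   T   T   T   T   T   T   T   T   T   T   T   T   T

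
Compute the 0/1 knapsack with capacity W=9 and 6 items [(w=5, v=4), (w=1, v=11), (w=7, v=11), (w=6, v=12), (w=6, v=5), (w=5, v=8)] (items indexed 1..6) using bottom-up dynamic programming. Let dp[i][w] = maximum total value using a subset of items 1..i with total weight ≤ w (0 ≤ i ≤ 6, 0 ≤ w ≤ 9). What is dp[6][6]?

19

i\w   0   1   2   3   4   5   6   7   8   9
  0   0   0   0   0   0   0   0   0   0   0
  1   0   0   0   0   0   4   4   4   4   4
  2   0  11  11  11  11  11  15  15  15  15
  3   0  11  11  11  11  11  15  15  22  22
  4   0  11  11  11  11  11  15  23  23  23
  5   0  11  11  11  11  11  15  23  23  23
  6   0  11  11  11  11  11  19  23  23  23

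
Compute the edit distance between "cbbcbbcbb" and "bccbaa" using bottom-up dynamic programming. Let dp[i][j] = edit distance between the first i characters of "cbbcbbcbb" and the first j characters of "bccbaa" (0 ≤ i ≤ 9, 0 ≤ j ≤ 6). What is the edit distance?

6

   ''  b  c  c  b  a  a
''  0  1  2  3  4  5  6
 c  1  1  1  2  3  4  5
 b  2  1  2  2  2  3  4
 b  3  2  2  3  2  3  4
 c  4  3  2  2  3  3  4
 b  5  4  3  3  2  3  4
 b  6  5  4  4  3  3  4
 c  7  6  5  4  4  4  4
 b  8  7  6  5  4  5  5
 b  9  8  7  6  5  5  6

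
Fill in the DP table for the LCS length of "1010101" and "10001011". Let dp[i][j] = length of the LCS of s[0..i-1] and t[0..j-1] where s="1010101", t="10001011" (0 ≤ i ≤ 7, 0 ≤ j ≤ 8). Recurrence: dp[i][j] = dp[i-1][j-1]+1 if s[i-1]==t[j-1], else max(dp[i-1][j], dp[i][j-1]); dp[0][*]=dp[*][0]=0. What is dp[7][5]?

5

   ''  1  0  0  0  1  0  1  1
''  0  0  0  0  0  0  0  0  0
 1  0  1  1  1  1  1  1  1  1
 0  0  1  2  2  2  2  2  2  2
 1  0  1  2  2  2  3  3  3  3
 0  0  1  2  3  3  3  4  4  4
 1  0  1  2  3  3  4  4  5  5
 0  0  1  2  3  4  4  5  5  5
 1  0  1  2  3  4  5  5  6  6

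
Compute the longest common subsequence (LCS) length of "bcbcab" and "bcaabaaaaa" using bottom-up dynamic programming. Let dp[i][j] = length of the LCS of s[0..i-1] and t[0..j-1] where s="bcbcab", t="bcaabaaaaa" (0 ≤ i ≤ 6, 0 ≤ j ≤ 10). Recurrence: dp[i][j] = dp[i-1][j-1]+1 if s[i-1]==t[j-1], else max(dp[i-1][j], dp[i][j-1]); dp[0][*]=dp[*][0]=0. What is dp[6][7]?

4

   ''  b  c  a  a  b  a  a  a  a  a
''  0  0  0  0  0  0  0  0  0  0  0
 b  0  1  1  1  1  1  1  1  1  1  1
 c  0  1  2  2  2  2  2  2  2  2  2
 b  0  1  2  2  2  3  3  3  3  3  3
 c  0  1  2  2  2  3  3  3  3  3  3
 a  0  1  2  3  3  3  4  4  4  4  4
 b  0  1  2  3  3  4  4  4  4  4  4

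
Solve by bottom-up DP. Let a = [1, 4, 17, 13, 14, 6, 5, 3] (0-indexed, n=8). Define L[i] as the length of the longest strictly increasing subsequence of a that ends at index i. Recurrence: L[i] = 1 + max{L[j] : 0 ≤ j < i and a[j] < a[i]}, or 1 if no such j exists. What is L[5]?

3

   i    0    1    2    3    4    5    6    7
a[i]    1    4   17   13   14    6    5    3
L[i]    1    2    3    3    4    3    3    2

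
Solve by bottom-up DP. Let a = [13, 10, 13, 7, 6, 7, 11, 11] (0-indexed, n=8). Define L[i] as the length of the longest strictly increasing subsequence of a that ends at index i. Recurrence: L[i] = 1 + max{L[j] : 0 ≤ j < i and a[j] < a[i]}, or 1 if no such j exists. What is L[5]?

2

   i    0    1    2    3    4    5    6    7
a[i]   13   10   13    7    6    7   11   11
L[i]    1    1    2    1    1    2    3    3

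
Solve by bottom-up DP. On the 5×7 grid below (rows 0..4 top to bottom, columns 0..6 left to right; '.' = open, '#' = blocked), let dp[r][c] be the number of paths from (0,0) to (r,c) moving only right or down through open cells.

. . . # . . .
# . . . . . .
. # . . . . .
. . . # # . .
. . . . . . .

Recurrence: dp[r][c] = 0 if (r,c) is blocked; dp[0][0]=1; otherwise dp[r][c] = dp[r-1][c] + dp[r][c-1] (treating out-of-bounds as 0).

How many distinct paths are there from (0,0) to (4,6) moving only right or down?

r\c   0   1   2   3   4   5   6
  0   1   1   1   0   0   0   0
  1   0   1   2   2   2   2   2
  2   0   0   2   4   6   8  10
  3   0   0   2   0   0   8  18
  4   0   0   2   2   2  10  28

28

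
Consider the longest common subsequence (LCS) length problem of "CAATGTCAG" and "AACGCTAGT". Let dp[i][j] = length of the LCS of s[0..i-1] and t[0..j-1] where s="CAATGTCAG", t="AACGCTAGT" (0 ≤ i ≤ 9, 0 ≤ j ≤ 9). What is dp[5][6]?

   ''  A  A  C  G  C  T  A  G  T
''  0  0  0  0  0  0  0  0  0  0
 C  0  0  0  1  1  1  1  1  1  1
 A  0  1  1  1  1  1  1  2  2  2
 A  0  1  2  2  2  2  2  2  2  2
 T  0  1  2  2  2  2  3  3  3  3
 G  0  1  2  2  3  3  3  3  4  4
 T  0  1  2  2  3  3  4  4  4  5
 C  0  1  2  3  3  4  4  4  4  5
 A  0  1  2  3  3  4  4  5  5  5
 G  0  1  2  3  4  4  4  5  6  6

3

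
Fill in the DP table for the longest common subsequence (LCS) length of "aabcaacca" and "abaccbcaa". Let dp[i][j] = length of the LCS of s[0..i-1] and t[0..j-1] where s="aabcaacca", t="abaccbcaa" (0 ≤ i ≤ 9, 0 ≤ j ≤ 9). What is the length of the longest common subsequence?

6

   ''  a  b  a  c  c  b  c  a  a
''  0  0  0  0  0  0  0  0  0  0
 a  0  1  1  1  1  1  1  1  1  1
 a  0  1  1  2  2  2  2  2  2  2
 b  0  1  2  2  2  2  3  3  3  3
 c  0  1  2  2  3  3  3  4  4  4
 a  0  1  2  3  3  3  3  4  5  5
 a  0  1  2  3  3  3  3  4  5  6
 c  0  1  2  3  4  4  4  4  5  6
 c  0  1  2  3  4  5  5  5  5  6
 a  0  1  2  3  4  5  5  5  6  6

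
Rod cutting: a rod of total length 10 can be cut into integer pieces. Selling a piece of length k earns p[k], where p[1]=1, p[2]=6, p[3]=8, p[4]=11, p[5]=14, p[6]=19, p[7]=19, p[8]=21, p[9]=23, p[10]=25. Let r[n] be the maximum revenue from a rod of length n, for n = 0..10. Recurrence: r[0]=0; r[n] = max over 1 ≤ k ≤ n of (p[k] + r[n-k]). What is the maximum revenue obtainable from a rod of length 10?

31

   n    0    1    2    3    4    5    6    7    8    9   10
r[n]    0    1    6    8   12   14   19   20   25   27   31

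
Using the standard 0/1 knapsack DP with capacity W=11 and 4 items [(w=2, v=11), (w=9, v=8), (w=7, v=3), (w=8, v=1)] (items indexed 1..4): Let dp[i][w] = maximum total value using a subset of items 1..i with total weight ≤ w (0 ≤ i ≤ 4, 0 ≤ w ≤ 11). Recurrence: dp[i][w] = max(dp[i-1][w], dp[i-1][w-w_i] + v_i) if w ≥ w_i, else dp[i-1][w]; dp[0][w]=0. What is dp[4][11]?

i\w   0   1   2   3   4   5   6   7   8   9  10  11
  0   0   0   0   0   0   0   0   0   0   0   0   0
  1   0   0  11  11  11  11  11  11  11  11  11  11
  2   0   0  11  11  11  11  11  11  11  11  11  19
  3   0   0  11  11  11  11  11  11  11  14  14  19
  4   0   0  11  11  11  11  11  11  11  14  14  19

19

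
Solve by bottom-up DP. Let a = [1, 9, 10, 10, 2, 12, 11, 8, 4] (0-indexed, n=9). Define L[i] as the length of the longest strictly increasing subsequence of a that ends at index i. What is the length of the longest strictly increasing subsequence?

   i    0    1    2    3    4    5    6    7    8
a[i]    1    9   10   10    2   12   11    8    4
L[i]    1    2    3    3    2    4    4    3    3

4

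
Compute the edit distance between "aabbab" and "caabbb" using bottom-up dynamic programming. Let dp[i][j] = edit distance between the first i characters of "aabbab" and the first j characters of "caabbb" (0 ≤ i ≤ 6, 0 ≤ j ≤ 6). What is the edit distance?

2

   ''  c  a  a  b  b  b
''  0  1  2  3  4  5  6
 a  1  1  1  2  3  4  5
 a  2  2  1  1  2  3  4
 b  3  3  2  2  1  2  3
 b  4  4  3  3  2  1  2
 a  5  5  4  3  3  2  2
 b  6  6  5  4  3  3  2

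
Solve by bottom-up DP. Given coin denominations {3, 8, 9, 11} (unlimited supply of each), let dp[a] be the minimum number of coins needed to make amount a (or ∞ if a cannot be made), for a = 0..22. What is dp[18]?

2

 a  0  1  2  3  4  5  6  7  8  9 10 11 12 13 14 15 16 17 18 19 20 21 22
dp  0  -  -  1  -  -  2  -  1  1  -  1  2  -  2  3  2  2  2  2  2  3  2
(- denotes ∞ / unreachable)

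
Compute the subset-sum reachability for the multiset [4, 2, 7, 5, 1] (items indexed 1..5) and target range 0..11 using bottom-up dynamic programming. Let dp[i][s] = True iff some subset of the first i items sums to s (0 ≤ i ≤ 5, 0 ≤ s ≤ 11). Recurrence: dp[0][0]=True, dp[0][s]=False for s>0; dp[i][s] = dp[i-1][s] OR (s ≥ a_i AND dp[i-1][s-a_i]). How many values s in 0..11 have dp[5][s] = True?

i\s   0   1   2   3   4   5   6   7   8   9  10  11
  0   T   F   F   F   F   F   F   F   F   F   F   F
  1   T   F   F   F   T   F   F   F   F   F   F   F
  2   T   F   T   F   T   F   T   F   F   F   F   F
  3   T   F   T   F   T   F   T   T   F   T   F   T
  4   T   F   T   F   T   T   T   T   F   T   F   T
  5   T   T   T   T   T   T   T   T   T   T   T   T

12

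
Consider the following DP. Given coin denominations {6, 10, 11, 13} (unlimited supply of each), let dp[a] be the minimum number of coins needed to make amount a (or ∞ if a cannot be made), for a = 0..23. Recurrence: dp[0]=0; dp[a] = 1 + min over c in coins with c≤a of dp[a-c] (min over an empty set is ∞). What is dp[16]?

 a  0  1  2  3  4  5  6  7  8  9 10 11 12 13 14 15 16 17 18 19 20 21 22 23
dp  0  -  -  -  -  -  1  -  -  -  1  1  2  1  -  -  2  2  3  2  2  2  2  2
(- denotes ∞ / unreachable)

2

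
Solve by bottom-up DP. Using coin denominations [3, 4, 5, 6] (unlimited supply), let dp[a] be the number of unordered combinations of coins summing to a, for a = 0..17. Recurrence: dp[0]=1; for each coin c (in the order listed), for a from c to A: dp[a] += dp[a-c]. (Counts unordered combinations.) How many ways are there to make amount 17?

7

after  coin     0     1     2     3     4     5     6     7     8     9    10    11    12    13    14    15    16    17
          3     1     0     0     1     0     0     1     0     0     1     0     0     1     0     0     1     0     0
          4     1     0     0     1     1     0     1     1     1     1     1     1     2     1     1     2     2     1
          5     1     0     0     1     1     1     1     1     2     2     2     2     3     3     3     4     4     4
          6     1     0     0     1     1     1     2     1     2     3     3     3     5     4     5     7     7     7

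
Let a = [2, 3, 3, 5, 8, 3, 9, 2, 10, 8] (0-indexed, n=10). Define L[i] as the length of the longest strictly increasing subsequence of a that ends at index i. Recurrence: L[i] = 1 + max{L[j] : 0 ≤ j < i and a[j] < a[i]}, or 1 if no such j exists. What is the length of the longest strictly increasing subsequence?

6

   i    0    1    2    3    4    5    6    7    8    9
a[i]    2    3    3    5    8    3    9    2   10    8
L[i]    1    2    2    3    4    2    5    1    6    4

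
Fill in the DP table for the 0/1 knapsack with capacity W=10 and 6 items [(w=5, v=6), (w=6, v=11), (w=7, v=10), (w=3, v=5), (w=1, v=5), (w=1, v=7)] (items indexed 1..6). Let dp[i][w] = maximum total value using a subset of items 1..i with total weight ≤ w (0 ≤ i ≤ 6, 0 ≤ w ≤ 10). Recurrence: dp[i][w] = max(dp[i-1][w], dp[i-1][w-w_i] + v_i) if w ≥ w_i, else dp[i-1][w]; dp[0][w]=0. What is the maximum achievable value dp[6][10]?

i\w   0   1   2   3   4   5   6   7   8   9  10
  0   0   0   0   0   0   0   0   0   0   0   0
  1   0   0   0   0   0   6   6   6   6   6   6
  2   0   0   0   0   0   6  11  11  11  11  11
  3   0   0   0   0   0   6  11  11  11  11  11
  4   0   0   0   5   5   6  11  11  11  16  16
  5   0   5   5   5  10  10  11  16  16  16  21
  6   0   7  12  12  12  17  17  18  23  23  23

23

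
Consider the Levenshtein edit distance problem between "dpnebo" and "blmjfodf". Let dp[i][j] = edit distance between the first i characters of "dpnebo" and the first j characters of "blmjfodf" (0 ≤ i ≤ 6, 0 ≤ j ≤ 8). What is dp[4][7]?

   ''  b  l  m  j  f  o  d  f
''  0  1  2  3  4  5  6  7  8
 d  1  1  2  3  4  5  6  6  7
 p  2  2  2  3  4  5  6  7  7
 n  3  3  3  3  4  5  6  7  8
 e  4  4  4  4  4  5  6  7  8
 b  5  4  5  5  5  5  6  7  8
 o  6  5  5  6  6  6  5  6  7

7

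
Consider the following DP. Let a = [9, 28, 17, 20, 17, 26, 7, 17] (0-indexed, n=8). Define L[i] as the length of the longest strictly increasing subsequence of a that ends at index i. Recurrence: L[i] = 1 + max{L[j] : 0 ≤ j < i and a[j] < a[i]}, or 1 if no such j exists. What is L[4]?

   i    0    1    2    3    4    5    6    7
a[i]    9   28   17   20   17   26    7   17
L[i]    1    2    2    3    2    4    1    2

2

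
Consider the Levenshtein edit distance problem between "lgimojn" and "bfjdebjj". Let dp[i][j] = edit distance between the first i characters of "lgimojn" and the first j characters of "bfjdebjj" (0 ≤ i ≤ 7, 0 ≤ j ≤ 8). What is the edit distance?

   ''  b  f  j  d  e  b  j  j
''  0  1  2  3  4  5  6  7  8
 l  1  1  2  3  4  5  6  7  8
 g  2  2  2  3  4  5  6  7  8
 i  3  3  3  3  4  5  6  7  8
 m  4  4  4  4  4  5  6  7  8
 o  5  5  5  5  5  5  6  7  8
 j  6  6  6  5  6  6  6  6  7
 n  7  7  7  6  6  7  7  7  7

7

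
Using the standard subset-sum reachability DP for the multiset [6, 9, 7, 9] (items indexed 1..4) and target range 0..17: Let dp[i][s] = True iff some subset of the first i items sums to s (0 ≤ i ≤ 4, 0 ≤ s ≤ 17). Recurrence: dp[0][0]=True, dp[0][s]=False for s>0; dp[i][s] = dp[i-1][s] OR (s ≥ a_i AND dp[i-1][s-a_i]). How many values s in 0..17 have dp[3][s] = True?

7

i\s   0   1   2   3   4   5   6   7   8   9  10  11  12  13  14  15  16  17
  0   T   F   F   F   F   F   F   F   F   F   F   F   F   F   F   F   F   F
  1   T   F   F   F   F   F   T   F   F   F   F   F   F   F   F   F   F   F
  2   T   F   F   F   F   F   T   F   F   T   F   F   F   F   F   T   F   F
  3   T   F   F   F   F   F   T   T   F   T   F   F   F   T   F   T   T   F
  4   T   F   F   F   F   F   T   T   F   T   F   F   F   T   F   T   T   F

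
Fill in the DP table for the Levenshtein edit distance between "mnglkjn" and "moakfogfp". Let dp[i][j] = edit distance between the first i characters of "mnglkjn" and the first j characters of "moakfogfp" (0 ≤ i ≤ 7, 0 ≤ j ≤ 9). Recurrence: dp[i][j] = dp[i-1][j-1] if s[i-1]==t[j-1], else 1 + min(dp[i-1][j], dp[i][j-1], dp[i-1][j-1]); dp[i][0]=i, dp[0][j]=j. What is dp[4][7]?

6

   ''  m  o  a  k  f  o  g  f  p
''  0  1  2  3  4  5  6  7  8  9
 m  1  0  1  2  3  4  5  6  7  8
 n  2  1  1  2  3  4  5  6  7  8
 g  3  2  2  2  3  4  5  5  6  7
 l  4  3  3  3  3  4  5  6  6  7
 k  5  4  4  4  3  4  5  6  7  7
 j  6  5  5  5  4  4  5  6  7  8
 n  7  6  6  6  5  5  5  6  7  8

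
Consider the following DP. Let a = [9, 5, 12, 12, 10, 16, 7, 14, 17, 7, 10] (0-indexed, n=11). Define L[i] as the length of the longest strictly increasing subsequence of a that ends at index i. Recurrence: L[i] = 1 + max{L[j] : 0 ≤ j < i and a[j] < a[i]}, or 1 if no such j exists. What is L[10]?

   i    0    1    2    3    4    5    6    7    8    9   10
a[i]    9    5   12   12   10   16    7   14   17    7   10
L[i]    1    1    2    2    2    3    2    3    4    2    3

3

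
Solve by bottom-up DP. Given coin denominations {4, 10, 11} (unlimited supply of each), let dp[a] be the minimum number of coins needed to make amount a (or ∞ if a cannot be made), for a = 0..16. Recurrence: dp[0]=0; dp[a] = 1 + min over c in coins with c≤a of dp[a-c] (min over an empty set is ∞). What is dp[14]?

2

 a  0  1  2  3  4  5  6  7  8  9 10 11 12 13 14 15 16
dp  0  -  -  -  1  -  -  -  2  -  1  1  3  -  2  2  4
(- denotes ∞ / unreachable)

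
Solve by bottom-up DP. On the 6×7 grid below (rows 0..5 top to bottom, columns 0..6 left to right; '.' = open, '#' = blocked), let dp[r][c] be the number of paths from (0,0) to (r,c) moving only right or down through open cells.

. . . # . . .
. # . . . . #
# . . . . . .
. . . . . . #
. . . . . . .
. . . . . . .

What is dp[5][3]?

5

r\c   0   1   2   3   4   5   6
  0   1   1   1   0   0   0   0
  1   1   0   1   1   1   1   0
  2   0   0   1   2   3   4   4
  3   0   0   1   3   6  10   0
  4   0   0   1   4  10  20  20
  5   0   0   1   5  15  35  55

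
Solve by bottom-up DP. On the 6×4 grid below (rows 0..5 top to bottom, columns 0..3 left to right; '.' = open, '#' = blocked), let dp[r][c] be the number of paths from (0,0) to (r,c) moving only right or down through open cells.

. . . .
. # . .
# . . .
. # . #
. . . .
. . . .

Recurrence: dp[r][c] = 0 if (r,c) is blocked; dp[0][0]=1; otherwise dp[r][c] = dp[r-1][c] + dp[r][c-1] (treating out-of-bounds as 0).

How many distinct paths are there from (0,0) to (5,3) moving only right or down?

r\c   0   1   2   3
  0   1   1   1   1
  1   1   0   1   2
  2   0   0   1   3
  3   0   0   1   0
  4   0   0   1   1
  5   0   0   1   2

2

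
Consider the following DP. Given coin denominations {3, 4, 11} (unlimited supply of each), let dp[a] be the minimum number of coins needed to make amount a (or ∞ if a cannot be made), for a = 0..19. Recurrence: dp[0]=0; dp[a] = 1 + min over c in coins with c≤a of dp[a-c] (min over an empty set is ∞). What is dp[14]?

2

 a  0  1  2  3  4  5  6  7  8  9 10 11 12 13 14 15 16 17 18 19
dp  0  -  -  1  1  -  2  2  2  3  3  1  3  4  2  2  4  3  3  3
(- denotes ∞ / unreachable)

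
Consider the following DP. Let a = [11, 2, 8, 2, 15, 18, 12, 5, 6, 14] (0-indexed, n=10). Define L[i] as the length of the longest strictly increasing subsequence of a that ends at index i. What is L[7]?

   i    0    1    2    3    4    5    6    7    8    9
a[i]   11    2    8    2   15   18   12    5    6   14
L[i]    1    1    2    1    3    4    3    2    3    4

2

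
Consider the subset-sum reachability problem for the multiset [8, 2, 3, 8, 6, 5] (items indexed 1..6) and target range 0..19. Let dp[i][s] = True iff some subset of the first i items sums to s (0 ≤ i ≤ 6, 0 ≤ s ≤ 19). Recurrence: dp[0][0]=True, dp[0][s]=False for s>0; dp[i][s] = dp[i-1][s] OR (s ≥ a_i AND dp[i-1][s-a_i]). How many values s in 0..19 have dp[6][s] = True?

i\s   0   1   2   3   4   5   6   7   8   9  10  11  12  13  14  15  16  17  18  19
  0   T   F   F   F   F   F   F   F   F   F   F   F   F   F   F   F   F   F   F   F
  1   T   F   F   F   F   F   F   F   T   F   F   F   F   F   F   F   F   F   F   F
  2   T   F   T   F   F   F   F   F   T   F   T   F   F   F   F   F   F   F   F   F
  3   T   F   T   T   F   T   F   F   T   F   T   T   F   T   F   F   F   F   F   F
  4   T   F   T   T   F   T   F   F   T   F   T   T   F   T   F   F   T   F   T   T
  5   T   F   T   T   F   T   T   F   T   T   T   T   F   T   T   F   T   T   T   T
  6   T   F   T   T   F   T   T   T   T   T   T   T   F   T   T   T   T   T   T   T

17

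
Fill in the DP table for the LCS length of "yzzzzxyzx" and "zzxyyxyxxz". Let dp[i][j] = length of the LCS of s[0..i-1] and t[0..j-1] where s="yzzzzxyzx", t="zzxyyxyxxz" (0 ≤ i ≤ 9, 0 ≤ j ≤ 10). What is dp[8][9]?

4

   ''  z  z  x  y  y  x  y  x  x  z
''  0  0  0  0  0  0  0  0  0  0  0
 y  0  0  0  0  1  1  1  1  1  1  1
 z  0  1  1  1  1  1  1  1  1  1  2
 z  0  1  2  2  2  2  2  2  2  2  2
 z  0  1  2  2  2  2  2  2  2  2  3
 z  0  1  2  2  2  2  2  2  2  2  3
 x  0  1  2  3  3  3  3  3  3  3  3
 y  0  1  2  3  4  4  4  4  4  4  4
 z  0  1  2  3  4  4  4  4  4  4  5
 x  0  1  2  3  4  4  5  5  5  5  5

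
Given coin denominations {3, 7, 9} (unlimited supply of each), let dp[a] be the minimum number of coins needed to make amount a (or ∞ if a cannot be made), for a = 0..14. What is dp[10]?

 a  0  1  2  3  4  5  6  7  8  9 10 11 12 13 14
dp  0  -  -  1  -  -  2  1  -  1  2  -  2  3  2
(- denotes ∞ / unreachable)

2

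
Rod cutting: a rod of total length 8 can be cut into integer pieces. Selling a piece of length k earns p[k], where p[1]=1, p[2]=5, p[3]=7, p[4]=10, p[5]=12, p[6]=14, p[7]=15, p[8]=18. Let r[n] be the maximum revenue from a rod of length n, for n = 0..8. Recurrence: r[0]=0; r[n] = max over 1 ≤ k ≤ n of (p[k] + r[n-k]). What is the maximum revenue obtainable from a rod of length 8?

20

   n    0    1    2    3    4    5    6    7    8
r[n]    0    1    5    7   10   12   15   17   20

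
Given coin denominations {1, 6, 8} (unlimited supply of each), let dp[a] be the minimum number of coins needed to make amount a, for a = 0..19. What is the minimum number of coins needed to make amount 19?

4

 a  0  1  2  3  4  5  6  7  8  9 10 11 12 13 14 15 16 17 18 19
dp  0  1  2  3  4  5  1  2  1  2  3  4  2  3  2  3  2  3  3  4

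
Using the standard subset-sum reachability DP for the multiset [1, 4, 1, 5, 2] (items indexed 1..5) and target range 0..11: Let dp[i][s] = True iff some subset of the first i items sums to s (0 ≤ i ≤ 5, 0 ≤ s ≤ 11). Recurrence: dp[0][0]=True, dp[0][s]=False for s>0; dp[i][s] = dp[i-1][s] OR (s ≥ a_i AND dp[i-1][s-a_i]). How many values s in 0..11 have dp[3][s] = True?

6

i\s   0   1   2   3   4   5   6   7   8   9  10  11
  0   T   F   F   F   F   F   F   F   F   F   F   F
  1   T   T   F   F   F   F   F   F   F   F   F   F
  2   T   T   F   F   T   T   F   F   F   F   F   F
  3   T   T   T   F   T   T   T   F   F   F   F   F
  4   T   T   T   F   T   T   T   T   F   T   T   T
  5   T   T   T   T   T   T   T   T   T   T   T   T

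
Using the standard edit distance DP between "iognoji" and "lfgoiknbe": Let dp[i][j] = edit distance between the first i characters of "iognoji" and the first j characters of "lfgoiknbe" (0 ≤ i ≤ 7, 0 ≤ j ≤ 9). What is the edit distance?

   ''  l  f  g  o  i  k  n  b  e
''  0  1  2  3  4  5  6  7  8  9
 i  1  1  2  3  4  4  5  6  7  8
 o  2  2  2  3  3  4  5  6  7  8
 g  3  3  3  2  3  4  5  6  7  8
 n  4  4  4  3  3  4  5  5  6  7
 o  5  5  5  4  3  4  5  6  6  7
 j  6  6  6  5  4  4  5  6  7  7
 i  7  7  7  6  5  4  5  6  7  8

8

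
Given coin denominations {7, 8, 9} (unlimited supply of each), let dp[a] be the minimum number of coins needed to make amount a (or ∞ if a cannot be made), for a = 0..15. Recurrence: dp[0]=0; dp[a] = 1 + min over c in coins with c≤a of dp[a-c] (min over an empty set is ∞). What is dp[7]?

1

 a  0  1  2  3  4  5  6  7  8  9 10 11 12 13 14 15
dp  0  -  -  -  -  -  -  1  1  1  -  -  -  -  2  2
(- denotes ∞ / unreachable)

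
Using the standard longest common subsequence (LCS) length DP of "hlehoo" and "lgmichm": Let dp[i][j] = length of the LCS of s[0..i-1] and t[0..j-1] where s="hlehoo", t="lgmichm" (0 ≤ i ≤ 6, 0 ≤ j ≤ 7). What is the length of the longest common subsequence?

   ''  l  g  m  i  c  h  m
''  0  0  0  0  0  0  0  0
 h  0  0  0  0  0  0  1  1
 l  0  1  1  1  1  1  1  1
 e  0  1  1  1  1  1  1  1
 h  0  1  1  1  1  1  2  2
 o  0  1  1  1  1  1  2  2
 o  0  1  1  1  1  1  2  2

2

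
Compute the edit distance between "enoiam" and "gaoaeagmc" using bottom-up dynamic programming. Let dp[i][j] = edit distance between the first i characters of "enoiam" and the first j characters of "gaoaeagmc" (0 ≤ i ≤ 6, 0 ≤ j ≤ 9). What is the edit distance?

6

   ''  g  a  o  a  e  a  g  m  c
''  0  1  2  3  4  5  6  7  8  9
 e  1  1  2  3  4  4  5  6  7  8
 n  2  2  2  3  4  5  5  6  7  8
 o  3  3  3  2  3  4  5  6  7  8
 i  4  4  4  3  3  4  5  6  7  8
 a  5  5  4  4  3  4  4  5  6  7
 m  6  6  5  5  4  4  5  5  5  6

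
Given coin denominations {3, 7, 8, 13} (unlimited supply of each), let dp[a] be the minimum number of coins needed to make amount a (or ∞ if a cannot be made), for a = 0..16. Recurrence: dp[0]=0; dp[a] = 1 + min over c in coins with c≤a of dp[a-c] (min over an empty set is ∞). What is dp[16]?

 a  0  1  2  3  4  5  6  7  8  9 10 11 12 13 14 15 16
dp  0  -  -  1  -  -  2  1  1  3  2  2  4  1  2  2  2
(- denotes ∞ / unreachable)

2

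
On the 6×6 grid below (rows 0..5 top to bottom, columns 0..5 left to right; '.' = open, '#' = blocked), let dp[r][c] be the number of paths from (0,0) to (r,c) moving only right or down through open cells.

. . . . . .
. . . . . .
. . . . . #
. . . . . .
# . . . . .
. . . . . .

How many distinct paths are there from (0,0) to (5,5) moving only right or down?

r\c   0   1   2   3   4   5
  0   1   1   1   1   1   1
  1   1   2   3   4   5   6
  2   1   3   6  10  15   0
  3   1   4  10  20  35  35
  4   0   4  14  34  69 104
  5   0   4  18  52 121 225

225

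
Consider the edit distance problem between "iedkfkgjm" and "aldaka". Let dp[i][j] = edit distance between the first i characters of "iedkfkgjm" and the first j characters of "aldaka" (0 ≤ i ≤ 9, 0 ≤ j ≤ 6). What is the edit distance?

   ''  a  l  d  a  k  a
''  0  1  2  3  4  5  6
 i  1  1  2  3  4  5  6
 e  2  2  2  3  4  5  6
 d  3  3  3  2  3  4  5
 k  4  4  4  3  3  3  4
 f  5  5  5  4  4  4  4
 k  6  6  6  5  5  4  5
 g  7  7  7  6  6  5  5
 j  8  8  8  7  7  6  6
 m  9  9  9  8  8  7  7

7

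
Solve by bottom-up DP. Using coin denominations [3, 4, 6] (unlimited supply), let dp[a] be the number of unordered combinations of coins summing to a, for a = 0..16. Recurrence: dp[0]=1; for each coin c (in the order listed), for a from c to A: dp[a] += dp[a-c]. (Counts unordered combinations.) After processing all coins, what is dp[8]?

1

after  coin     0     1     2     3     4     5     6     7     8     9    10    11    12    13    14    15    16
          3     1     0     0     1     0     0     1     0     0     1     0     0     1     0     0     1     0
          4     1     0     0     1     1     0     1     1     1     1     1     1     2     1     1     2     2
          6     1     0     0     1     1     0     2     1     1     2     2     1     4     2     2     4     4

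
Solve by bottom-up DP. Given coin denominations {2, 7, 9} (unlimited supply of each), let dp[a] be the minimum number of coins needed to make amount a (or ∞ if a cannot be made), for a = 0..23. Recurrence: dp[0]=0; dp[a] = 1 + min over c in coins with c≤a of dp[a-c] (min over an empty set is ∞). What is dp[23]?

3

 a  0  1  2  3  4  5  6  7  8  9 10 11 12 13 14 15 16 17 18 19 20 21 22 23
dp  0  -  1  -  2  -  3  1  4  1  5  2  6  3  2  4  2  5  2  6  3  3  4  3
(- denotes ∞ / unreachable)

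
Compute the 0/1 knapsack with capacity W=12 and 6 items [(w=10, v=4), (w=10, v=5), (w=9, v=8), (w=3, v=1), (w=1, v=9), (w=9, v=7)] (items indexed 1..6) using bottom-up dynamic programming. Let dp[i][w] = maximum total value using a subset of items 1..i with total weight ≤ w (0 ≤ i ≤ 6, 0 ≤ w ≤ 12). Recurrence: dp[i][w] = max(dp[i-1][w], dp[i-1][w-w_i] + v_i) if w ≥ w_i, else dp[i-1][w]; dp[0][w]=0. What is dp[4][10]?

i\w   0   1   2   3   4   5   6   7   8   9  10  11  12
  0   0   0   0   0   0   0   0   0   0   0   0   0   0
  1   0   0   0   0   0   0   0   0   0   0   4   4   4
  2   0   0   0   0   0   0   0   0   0   0   5   5   5
  3   0   0   0   0   0   0   0   0   0   8   8   8   8
  4   0   0   0   1   1   1   1   1   1   8   8   8   9
  5   0   9   9   9  10  10  10  10  10  10  17  17  17
  6   0   9   9   9  10  10  10  10  10  10  17  17  17

8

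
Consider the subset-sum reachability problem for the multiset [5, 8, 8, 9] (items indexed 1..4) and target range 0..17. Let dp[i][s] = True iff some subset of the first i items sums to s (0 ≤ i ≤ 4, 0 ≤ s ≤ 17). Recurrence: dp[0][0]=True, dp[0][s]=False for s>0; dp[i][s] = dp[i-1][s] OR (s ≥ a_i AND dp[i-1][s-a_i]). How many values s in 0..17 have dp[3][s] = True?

5

i\s   0   1   2   3   4   5   6   7   8   9  10  11  12  13  14  15  16  17
  0   T   F   F   F   F   F   F   F   F   F   F   F   F   F   F   F   F   F
  1   T   F   F   F   F   T   F   F   F   F   F   F   F   F   F   F   F   F
  2   T   F   F   F   F   T   F   F   T   F   F   F   F   T   F   F   F   F
  3   T   F   F   F   F   T   F   F   T   F   F   F   F   T   F   F   T   F
  4   T   F   F   F   F   T   F   F   T   T   F   F   F   T   T   F   T   T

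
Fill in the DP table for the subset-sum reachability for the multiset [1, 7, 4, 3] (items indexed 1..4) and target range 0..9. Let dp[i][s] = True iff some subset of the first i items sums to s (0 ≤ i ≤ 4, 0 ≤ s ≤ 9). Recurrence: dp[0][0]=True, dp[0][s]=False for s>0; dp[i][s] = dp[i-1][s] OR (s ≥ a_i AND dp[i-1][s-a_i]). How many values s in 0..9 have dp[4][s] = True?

7

i\s   0   1   2   3   4   5   6   7   8   9
  0   T   F   F   F   F   F   F   F   F   F
  1   T   T   F   F   F   F   F   F   F   F
  2   T   T   F   F   F   F   F   T   T   F
  3   T   T   F   F   T   T   F   T   T   F
  4   T   T   F   T   T   T   F   T   T   F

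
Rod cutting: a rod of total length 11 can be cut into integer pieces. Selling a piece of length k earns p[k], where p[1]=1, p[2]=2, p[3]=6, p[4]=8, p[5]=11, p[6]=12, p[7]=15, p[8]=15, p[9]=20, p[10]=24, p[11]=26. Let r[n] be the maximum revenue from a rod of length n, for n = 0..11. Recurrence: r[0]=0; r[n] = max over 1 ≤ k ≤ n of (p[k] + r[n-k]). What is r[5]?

   n    0    1    2    3    4    5    6    7    8    9   10   11
r[n]    0    1    2    6    8   11   12   15   17   20   24   26

11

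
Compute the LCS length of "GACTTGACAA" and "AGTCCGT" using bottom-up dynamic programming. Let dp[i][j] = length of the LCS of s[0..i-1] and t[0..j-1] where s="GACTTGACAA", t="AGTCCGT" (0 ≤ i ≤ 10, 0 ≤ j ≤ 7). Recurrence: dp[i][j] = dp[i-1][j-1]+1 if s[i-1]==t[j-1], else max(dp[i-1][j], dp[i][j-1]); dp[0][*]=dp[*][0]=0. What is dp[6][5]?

2

   ''  A  G  T  C  C  G  T
''  0  0  0  0  0  0  0  0
 G  0  0  1  1  1  1  1  1
 A  0  1  1  1  1  1  1  1
 C  0  1  1  1  2  2  2  2
 T  0  1  1  2  2  2  2  3
 T  0  1  1  2  2  2  2  3
 G  0  1  2  2  2  2  3  3
 A  0  1  2  2  2  2  3  3
 C  0  1  2  2  3  3  3  3
 A  0  1  2  2  3  3  3  3
 A  0  1  2  2  3  3  3  3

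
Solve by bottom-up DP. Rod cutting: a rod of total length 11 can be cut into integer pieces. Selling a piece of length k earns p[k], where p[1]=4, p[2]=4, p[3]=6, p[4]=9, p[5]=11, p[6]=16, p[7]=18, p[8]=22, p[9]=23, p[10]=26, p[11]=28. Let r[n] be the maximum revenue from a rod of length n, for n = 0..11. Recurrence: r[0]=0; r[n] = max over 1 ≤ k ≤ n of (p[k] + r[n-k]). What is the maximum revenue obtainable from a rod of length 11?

   n    0    1    2    3    4    5    6    7    8    9   10   11
r[n]    0    4    8   12   16   20   24   28   32   36   40   44

44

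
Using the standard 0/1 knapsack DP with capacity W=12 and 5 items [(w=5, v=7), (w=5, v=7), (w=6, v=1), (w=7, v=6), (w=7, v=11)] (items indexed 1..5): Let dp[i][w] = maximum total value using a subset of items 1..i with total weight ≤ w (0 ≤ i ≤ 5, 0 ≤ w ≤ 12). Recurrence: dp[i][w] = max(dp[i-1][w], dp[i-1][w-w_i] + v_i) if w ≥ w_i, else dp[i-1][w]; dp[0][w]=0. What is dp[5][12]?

18

i\w   0   1   2   3   4   5   6   7   8   9  10  11  12
  0   0   0   0   0   0   0   0   0   0   0   0   0   0
  1   0   0   0   0   0   7   7   7   7   7   7   7   7
  2   0   0   0   0   0   7   7   7   7   7  14  14  14
  3   0   0   0   0   0   7   7   7   7   7  14  14  14
  4   0   0   0   0   0   7   7   7   7   7  14  14  14
  5   0   0   0   0   0   7   7  11  11  11  14  14  18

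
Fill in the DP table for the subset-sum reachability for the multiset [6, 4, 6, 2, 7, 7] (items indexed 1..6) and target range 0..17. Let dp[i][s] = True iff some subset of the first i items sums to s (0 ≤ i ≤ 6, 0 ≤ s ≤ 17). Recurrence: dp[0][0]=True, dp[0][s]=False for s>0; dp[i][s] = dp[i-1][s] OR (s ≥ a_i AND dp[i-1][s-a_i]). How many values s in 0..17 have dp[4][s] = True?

i\s   0   1   2   3   4   5   6   7   8   9  10  11  12  13  14  15  16  17
  0   T   F   F   F   F   F   F   F   F   F   F   F   F   F   F   F   F   F
  1   T   F   F   F   F   F   T   F   F   F   F   F   F   F   F   F   F   F
  2   T   F   F   F   T   F   T   F   F   F   T   F   F   F   F   F   F   F
  3   T   F   F   F   T   F   T   F   F   F   T   F   T   F   F   F   T   F
  4   T   F   T   F   T   F   T   F   T   F   T   F   T   F   T   F   T   F
  5   T   F   T   F   T   F   T   T   T   T   T   T   T   T   T   T   T   T
  6   T   F   T   F   T   F   T   T   T   T   T   T   T   T   T   T   T   T

9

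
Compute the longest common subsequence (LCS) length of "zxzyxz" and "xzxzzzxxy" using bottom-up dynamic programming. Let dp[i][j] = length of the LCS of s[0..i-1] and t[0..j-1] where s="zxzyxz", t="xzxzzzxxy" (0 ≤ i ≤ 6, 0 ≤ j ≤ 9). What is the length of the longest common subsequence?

4

   ''  x  z  x  z  z  z  x  x  y
''  0  0  0  0  0  0  0  0  0  0
 z  0  0  1  1  1  1  1  1  1  1
 x  0  1  1  2  2  2  2  2  2  2
 z  0  1  2  2  3  3  3  3  3  3
 y  0  1  2  2  3  3  3  3  3  4
 x  0  1  2  3  3  3  3  4  4  4
 z  0  1  2  3  4  4  4  4  4  4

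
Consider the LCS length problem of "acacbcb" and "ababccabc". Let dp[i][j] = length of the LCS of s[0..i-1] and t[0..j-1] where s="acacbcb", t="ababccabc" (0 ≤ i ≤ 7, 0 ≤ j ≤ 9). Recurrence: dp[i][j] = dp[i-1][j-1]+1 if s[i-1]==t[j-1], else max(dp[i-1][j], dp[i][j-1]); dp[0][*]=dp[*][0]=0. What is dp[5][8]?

4

   ''  a  b  a  b  c  c  a  b  c
''  0  0  0  0  0  0  0  0  0  0
 a  0  1  1  1  1  1  1  1  1  1
 c  0  1  1  1  1  2  2  2  2  2
 a  0  1  1  2  2  2  2  3  3  3
 c  0  1  1  2  2  3  3  3  3  4
 b  0  1  2  2  3  3  3  3  4  4
 c  0  1  2  2  3  4  4  4  4  5
 b  0  1  2  2  3  4  4  4  5  5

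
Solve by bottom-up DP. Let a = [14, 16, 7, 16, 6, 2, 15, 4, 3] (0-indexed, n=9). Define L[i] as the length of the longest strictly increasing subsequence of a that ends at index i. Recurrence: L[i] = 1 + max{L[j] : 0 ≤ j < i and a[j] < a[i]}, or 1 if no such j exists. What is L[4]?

   i    0    1    2    3    4    5    6    7    8
a[i]   14   16    7   16    6    2   15    4    3
L[i]    1    2    1    2    1    1    2    2    2

1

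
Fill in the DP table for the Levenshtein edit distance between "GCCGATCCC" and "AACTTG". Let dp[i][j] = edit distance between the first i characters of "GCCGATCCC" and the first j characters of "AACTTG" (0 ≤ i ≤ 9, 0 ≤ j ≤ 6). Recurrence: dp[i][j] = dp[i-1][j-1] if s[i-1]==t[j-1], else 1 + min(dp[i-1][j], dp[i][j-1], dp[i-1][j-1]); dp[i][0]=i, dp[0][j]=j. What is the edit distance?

7

   ''  A  A  C  T  T  G
''  0  1  2  3  4  5  6
 G  1  1  2  3  4  5  5
 C  2  2  2  2  3  4  5
 C  3  3  3  2  3  4  5
 G  4  4  4  3  3  4  4
 A  5  4  4  4  4  4  5
 T  6  5  5  5  4  4  5
 C  7  6  6  5  5  5  5
 C  8  7  7  6  6  6  6
 C  9  8  8  7  7  7  7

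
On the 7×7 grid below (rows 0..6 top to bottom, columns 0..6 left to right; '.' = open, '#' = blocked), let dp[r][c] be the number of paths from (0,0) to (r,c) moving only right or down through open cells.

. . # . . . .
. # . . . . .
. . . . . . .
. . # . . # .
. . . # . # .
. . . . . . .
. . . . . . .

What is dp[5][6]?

r\c   0   1   2   3   4   5   6
  0   1   1   0   0   0   0   0
  1   1   0   0   0   0   0   0
  2   1   1   1   1   1   1   1
  3   1   2   0   1   2   0   1
  4   1   3   3   0   2   0   1
  5   1   4   7   7   9   9  10
  6   1   5  12  19  28  37  47

10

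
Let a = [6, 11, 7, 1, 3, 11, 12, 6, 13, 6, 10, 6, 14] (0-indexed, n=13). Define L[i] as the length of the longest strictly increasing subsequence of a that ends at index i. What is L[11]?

3

   i    0    1    2    3    4    5    6    7    8    9   10   11   12
a[i]    6   11    7    1    3   11   12    6   13    6   10    6   14
L[i]    1    2    2    1    2    3    4    3    5    3    4    3    6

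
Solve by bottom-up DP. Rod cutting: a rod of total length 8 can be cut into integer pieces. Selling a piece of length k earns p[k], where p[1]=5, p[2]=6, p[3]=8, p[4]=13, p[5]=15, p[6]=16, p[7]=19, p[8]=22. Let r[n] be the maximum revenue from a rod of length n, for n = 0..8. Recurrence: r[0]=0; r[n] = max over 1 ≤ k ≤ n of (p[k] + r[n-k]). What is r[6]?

30

   n    0    1    2    3    4    5    6    7    8
r[n]    0    5   10   15   20   25   30   35   40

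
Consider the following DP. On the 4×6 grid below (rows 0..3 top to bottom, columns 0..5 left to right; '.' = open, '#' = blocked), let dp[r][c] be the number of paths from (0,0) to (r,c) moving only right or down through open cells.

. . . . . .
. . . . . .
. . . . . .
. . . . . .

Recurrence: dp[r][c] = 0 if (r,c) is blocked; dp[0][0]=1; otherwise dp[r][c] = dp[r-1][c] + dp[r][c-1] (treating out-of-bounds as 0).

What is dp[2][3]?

r\c   0   1   2   3   4   5
  0   1   1   1   1   1   1
  1   1   2   3   4   5   6
  2   1   3   6  10  15  21
  3   1   4  10  20  35  56

10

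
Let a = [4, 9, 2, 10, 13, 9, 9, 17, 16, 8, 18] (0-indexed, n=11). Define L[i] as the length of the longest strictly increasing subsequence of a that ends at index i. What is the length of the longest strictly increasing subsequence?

   i    0    1    2    3    4    5    6    7    8    9   10
a[i]    4    9    2   10   13    9    9   17   16    8   18
L[i]    1    2    1    3    4    2    2    5    5    2    6

6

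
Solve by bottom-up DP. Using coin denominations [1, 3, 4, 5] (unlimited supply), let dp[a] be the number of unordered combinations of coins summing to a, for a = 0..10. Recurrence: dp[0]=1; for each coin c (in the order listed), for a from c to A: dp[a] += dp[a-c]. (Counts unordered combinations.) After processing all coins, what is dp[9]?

after  coin     0     1     2     3     4     5     6     7     8     9    10
          1     1     1     1     1     1     1     1     1     1     1     1
          3     1     1     1     2     2     2     3     3     3     4     4
          4     1     1     1     2     3     3     4     5     6     7     8
          5     1     1     1     2     3     4     5     6     8    10    12

10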